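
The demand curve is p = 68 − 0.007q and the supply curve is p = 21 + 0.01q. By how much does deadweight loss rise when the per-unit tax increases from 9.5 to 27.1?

Competitive equilibrium: 68 − 0.007q = 21 + 0.01q → q* = 2764.7059, p* = 48.6471.
For a per-unit tax t: Δq = t/0.017, so DWL = ½·t·(t/0.017) = t²/0.034.
At t = 9.5: DWL = 2654.412. At t = 27.1: DWL = 21600.294.
Increase = 21600.294 − 2654.412 = 18945.88.

18945.88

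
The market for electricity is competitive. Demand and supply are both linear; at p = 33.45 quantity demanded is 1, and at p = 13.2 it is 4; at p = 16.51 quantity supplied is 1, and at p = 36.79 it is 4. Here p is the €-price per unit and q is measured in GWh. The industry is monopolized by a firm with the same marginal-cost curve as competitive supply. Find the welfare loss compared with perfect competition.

€3.81

Demand slope = (13.2 − 33.45)/(4 − 1) = −6.75, so p = 40.2 − 6.75q.
Supply slope = (36.79 − 16.51)/(4 − 1) = 6.76, so p = 9.75 + 6.76q.
Competitive equilibrium: 40.2 − 6.75q = 9.75 + 6.76q → q* = 2.2539, p* = 24.9863.
Marginal revenue: MR = 40.2 − 13.5q. Set MR = MC: 40.2 − 13.5q = 9.75 + 6.76q → q_m = 1.503.
Price p_m = 40.2 − 6.75·1.503 = 30.0548; MC(q_m) = 9.75 + 6.76·1.503 = 19.9103.
Competitive q* = 2.2539, so Δq = 0.7509; wedge = 30.0548 − 19.9103 = 10.1445.
DWL = ½ × 0.7509 × 10.1445 = €3.81.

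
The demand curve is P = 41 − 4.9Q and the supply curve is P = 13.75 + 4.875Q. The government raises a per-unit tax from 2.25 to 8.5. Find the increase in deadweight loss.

Competitive equilibrium: 41 − 4.9Q = 13.75 + 4.875Q → Q* = 2.7877, P* = 27.3402.
For a per-unit tax t: ΔQ = t/9.775, so DWL = ½·t·(t/9.775) = t²/19.55.
At t = 2.25: DWL = 0.259. At t = 8.5: DWL = 3.696.
Increase = 3.696 − 0.259 = 3.44.

3.44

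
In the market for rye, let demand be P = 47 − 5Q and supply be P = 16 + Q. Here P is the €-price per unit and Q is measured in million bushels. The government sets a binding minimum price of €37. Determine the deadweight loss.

€30.08 million

Competitive equilibrium: 47 − 5Q = 16 + Q → Q* = 5.1667, P* = 21.1667.
At the floor P = 37, quantity demanded = (47 − 37)/5 = 2.
Sellers' marginal cost at Q' = 2: 16 + 1·2 = 18.
ΔQ = 5.1667 − 2 = 3.1667; wedge = 37 − 18 = 19.
Welfare loss = ½ × 3.1667 × 19 = €30.08 million.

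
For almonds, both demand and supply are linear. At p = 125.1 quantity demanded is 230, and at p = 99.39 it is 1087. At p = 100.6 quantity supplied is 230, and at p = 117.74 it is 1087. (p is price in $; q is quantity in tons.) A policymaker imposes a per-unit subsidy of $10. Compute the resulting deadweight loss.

Demand slope = (99.39 − 125.1)/(1087 − 230) = −0.03, so p = 132 − 0.03q.
Supply slope = (117.74 − 100.6)/(1087 − 230) = 0.02, so p = 96 + 0.02q.
Competitive equilibrium: 132 − 0.03q = 96 + 0.02q → q* = 720, p* = 110.4.
The subsidy lowers effective supply by 10: p = 86 + 0.02q.
New quantity: 132 − 0.03q = 86 + 0.02q → q' = 920.
Overproduction Δq = 920 − 720 = 200; wedge = subsidy = 10.
Deadweight loss = ½ × 200 × 10 = $1000.

$1000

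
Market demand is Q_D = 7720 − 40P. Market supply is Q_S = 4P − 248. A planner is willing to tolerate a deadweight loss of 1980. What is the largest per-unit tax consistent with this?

33

In inverse form: demand P = 193 − 0.025Q, supply P = 62 + 0.25Q.
Competitive equilibrium: 193 − 0.025Q = 62 + 0.25Q → Q* = 476.3636, P* = 181.0909.
A tax t gives ΔQ = t/0.275 and wedge t, so DWL = t²/0.55.
t²/0.55 = 1980 → t² = 1089 → t = 33.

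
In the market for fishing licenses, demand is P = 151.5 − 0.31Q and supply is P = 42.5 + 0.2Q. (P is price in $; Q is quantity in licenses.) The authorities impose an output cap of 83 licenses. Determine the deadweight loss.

Competitive equilibrium: 151.5 − 0.31Q = 42.5 + 0.2Q → Q* = 213.7255, P* = 85.2451.
At Q = 83: demand price = 151.5 − 0.31·83 = 125.77; supply price = 42.5 + 0.2·83 = 59.1.
ΔQ = 213.7255 − 83 = 130.7255; wedge = 125.77 − 59.1 = 66.67.
DWL = ½ × 130.7255 × 66.67 = $4357.73.

$4357.73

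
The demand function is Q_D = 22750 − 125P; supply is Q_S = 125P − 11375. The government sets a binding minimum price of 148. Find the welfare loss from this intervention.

16531.25

In inverse form: demand P = 182 − 0.008Q, supply P = 91 + 0.008Q.
Competitive equilibrium: 182 − 0.008Q = 91 + 0.008Q → Q* = 5687.5, P* = 136.5.
At the floor P = 148, quantity demanded = (182 − 148)/0.008 = 4250.
Sellers' marginal cost at Q' = 4250: 91 + 0.008·4250 = 125.
ΔQ = 5687.5 − 4250 = 1437.5; wedge = 148 − 125 = 23.
DWL = ½ × 1437.5 × 23 = 16531.25.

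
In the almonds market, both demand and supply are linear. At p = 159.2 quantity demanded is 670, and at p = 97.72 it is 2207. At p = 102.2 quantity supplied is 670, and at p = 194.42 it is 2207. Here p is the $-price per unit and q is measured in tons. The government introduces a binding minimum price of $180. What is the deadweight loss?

Demand slope = (97.72 − 159.2)/(2207 − 670) = −0.04, so p = 186 − 0.04q.
Supply slope = (194.42 − 102.2)/(2207 − 670) = 0.06, so p = 62 + 0.06q.
Competitive equilibrium: 186 − 0.04q = 62 + 0.06q → q* = 1240, p* = 136.4.
At the floor p = 180, quantity demanded = (186 − 180)/0.04 = 150.
Sellers' marginal cost at q' = 150: 62 + 0.06·150 = 71.
Δq = 1240 − 150 = 1090; wedge = 180 − 71 = 109.
Deadweight loss = ½ × 1090 × 109 = $59405.

$59405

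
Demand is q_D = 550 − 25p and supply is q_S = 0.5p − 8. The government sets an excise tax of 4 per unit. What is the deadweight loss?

3.92

In inverse form: demand p = 22 − 0.04q, supply p = 16 + 2q.
Competitive equilibrium: 22 − 0.04q = 16 + 2q → q* = 2.9412, p* = 21.8824.
With the tax, the buyer price exceeds the seller price by 4: (22 − 0.04q) − (16 + 2q) = 4 → q' = 0.9804.
Δq = 2.9412 − 0.9804 = 1.9608; the wedge equals the tax, 4.
Deadweight loss = ½ × 1.9608 × 4 = 3.92.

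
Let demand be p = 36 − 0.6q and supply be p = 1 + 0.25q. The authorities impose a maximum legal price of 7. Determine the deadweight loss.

125.39

Competitive equilibrium: 36 − 0.6q = 1 + 0.25q → q* = 41.1765, p* = 11.2941.
At the ceiling p = 7, quantity supplied = (7 − 1)/0.25 = 24.
Willingness to pay at q' = 24: 36 − 0.6·24 = 21.6.
Δq = 41.1765 − 24 = 17.1765; wedge = 21.6 − 7 = 14.6.
Welfare loss = ½ × 17.1765 × 14.6 = 125.39.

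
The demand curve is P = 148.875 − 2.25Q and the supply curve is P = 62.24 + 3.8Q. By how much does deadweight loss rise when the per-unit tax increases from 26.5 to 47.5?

Competitive equilibrium: 148.875 − 2.25Q = 62.24 + 3.8Q → Q* = 14.3198, P* = 116.6554.
For a per-unit tax t: ΔQ = t/6.05, so DWL = ½·t·(t/6.05) = t²/12.1.
At t = 26.5: DWL = 58.037. At t = 47.5: DWL = 186.467.
Increase = 186.467 − 58.037 = 128.43.

128.43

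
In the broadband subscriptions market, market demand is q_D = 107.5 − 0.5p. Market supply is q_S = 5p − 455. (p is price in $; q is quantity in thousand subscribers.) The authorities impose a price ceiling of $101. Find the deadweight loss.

$44.55 thousand

In inverse form: demand p = 215 − 2q, supply p = 91 + 0.2q.
Competitive equilibrium: 215 − 2q = 91 + 0.2q → q* = 56.3636, p* = 102.2727.
At the ceiling p = 101, quantity supplied = (101 − 91)/0.2 = 50.
Willingness to pay at q' = 50: 215 − 2·50 = 115.
Δq = 56.3636 − 50 = 6.3636; wedge = 115 − 101 = 14.
Deadweight loss = ½ × 6.3636 × 14 = $44.55 thousand.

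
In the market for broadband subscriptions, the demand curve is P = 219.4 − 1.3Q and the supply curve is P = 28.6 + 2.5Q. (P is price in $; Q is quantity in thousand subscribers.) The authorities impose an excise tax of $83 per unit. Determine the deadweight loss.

Competitive equilibrium: 219.4 − 1.3Q = 28.6 + 2.5Q → Q* = 50.2105, P* = 154.1263.
With the tax, the buyer price exceeds the seller price by 83: (219.4 − 1.3Q) − (28.6 + 2.5Q) = 83 → Q' = 28.3684.
ΔQ = 50.2105 − 28.3684 = 21.8421; the wedge equals the tax, 83.
Deadweight loss = ½ × 21.8421 × 83 = $906.45 thousand.

$906.45 thousand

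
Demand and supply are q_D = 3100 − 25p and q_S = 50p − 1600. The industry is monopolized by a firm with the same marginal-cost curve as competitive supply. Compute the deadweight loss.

In inverse form: demand p = 124 − 0.04q, supply p = 32 + 0.02q.
Competitive equilibrium: 124 − 0.04q = 32 + 0.02q → q* = 1533.3333, p* = 62.6667.
Marginal revenue: MR = 124 − 0.08q. Set MR = MC: 124 − 0.08q = 32 + 0.02q → q_m = 920.
Price p_m = 124 − 0.04·920 = 87.2; MC(q_m) = 32 + 0.02·920 = 50.4.
Competitive q* = 1533.3333, so Δq = 613.3333; wedge = 87.2 − 50.4 = 36.8.
Deadweight loss = ½ × 613.3333 × 36.8 = 11285.33.

11285.33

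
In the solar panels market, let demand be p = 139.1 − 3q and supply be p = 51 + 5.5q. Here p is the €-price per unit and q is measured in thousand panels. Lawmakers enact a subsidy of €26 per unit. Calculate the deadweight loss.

Competitive equilibrium: 139.1 − 3q = 51 + 5.5q → q* = 10.3647, p* = 108.0059.
The subsidy lowers effective supply by 26: p = 25 + 5.5q.
New quantity: 139.1 − 3q = 25 + 5.5q → q' = 13.4235.
Overproduction Δq = 13.4235 − 10.3647 = 3.0588; wedge = subsidy = 26.
Welfare loss = ½ × 3.0588 × 26 = €39.76 thousand.

€39.76 thousand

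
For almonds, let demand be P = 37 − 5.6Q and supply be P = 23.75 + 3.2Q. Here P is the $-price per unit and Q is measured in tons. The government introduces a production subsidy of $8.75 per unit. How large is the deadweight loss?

Competitive equilibrium: 37 − 5.6Q = 23.75 + 3.2Q → Q* = 1.5057, P* = 28.5682.
The subsidy lowers effective supply by 8.75: P = 15 + 3.2Q.
New quantity: 37 − 5.6Q = 15 + 3.2Q → Q' = 2.5.
Overproduction ΔQ = 2.5 − 1.5057 = 0.9943; wedge = subsidy = 8.75.
DWL = ½ × 0.9943 × 8.75 = $4.35.

$4.35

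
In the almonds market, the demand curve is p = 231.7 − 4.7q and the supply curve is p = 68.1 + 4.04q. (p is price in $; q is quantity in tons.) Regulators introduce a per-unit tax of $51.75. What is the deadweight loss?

Competitive equilibrium: 231.7 − 4.7q = 68.1 + 4.04q → q* = 18.7185, p* = 143.7229.
With the tax, the buyer price exceeds the seller price by 51.75: (231.7 − 4.7q) − (68.1 + 4.04q) = 51.75 → q' = 12.7975.
Δq = 18.7185 − 12.7975 = 5.921; the wedge equals the tax, 51.75.
The triangle = ½ × 5.921 × 51.75 = $153.21.

$153.21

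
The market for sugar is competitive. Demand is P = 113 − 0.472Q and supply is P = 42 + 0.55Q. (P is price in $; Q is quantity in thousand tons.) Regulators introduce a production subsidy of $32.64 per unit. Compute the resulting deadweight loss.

Competitive equilibrium: 113 − 0.472Q = 42 + 0.55Q → Q* = 69.4716, P* = 80.2094.
The subsidy lowers effective supply by 32.64: P = 9.36 + 0.55Q.
New quantity: 113 − 0.472Q = 9.36 + 0.55Q → Q' = 101.409.
Overproduction ΔQ = 101.409 − 69.4716 = 31.9374; wedge = subsidy = 32.64.
Welfare loss = ½ × 31.9374 × 32.64 = $521.22 thousand.

$521.22 thousand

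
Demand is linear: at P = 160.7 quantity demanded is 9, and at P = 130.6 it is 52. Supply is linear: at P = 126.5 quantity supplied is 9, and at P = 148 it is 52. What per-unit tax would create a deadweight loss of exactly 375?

30

Demand slope = (130.6 − 160.7)/(52 − 9) = −0.7, so P = 167 − 0.7Q.
Supply slope = (148 − 126.5)/(52 − 9) = 0.5, so P = 122 + 0.5Q.
Competitive equilibrium: 167 − 0.7Q = 122 + 0.5Q → Q* = 37.5, P* = 140.75.
A tax t gives ΔQ = t/1.2 and wedge t, so DWL = t²/2.4.
t²/2.4 = 375 → t² = 900 → t = 30.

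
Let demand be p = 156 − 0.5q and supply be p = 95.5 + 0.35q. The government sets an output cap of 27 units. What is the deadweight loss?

Competitive equilibrium: 156 − 0.5q = 95.5 + 0.35q → q* = 71.1765, p* = 120.4118.
At q = 27: demand price = 156 − 0.5·27 = 142.5; supply price = 95.5 + 0.35·27 = 104.95.
Δq = 71.1765 − 27 = 44.1765; wedge = 142.5 − 104.95 = 37.55.
DWL = ½ × 44.1765 × 37.55 = 829.41.

829.41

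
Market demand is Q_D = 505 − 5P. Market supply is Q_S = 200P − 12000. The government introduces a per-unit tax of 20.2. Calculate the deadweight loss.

In inverse form: demand P = 101 − 0.2Q, supply P = 60 + 0.005Q.
Competitive equilibrium: 101 − 0.2Q = 60 + 0.005Q → Q* = 200, P* = 61.
With the tax, the buyer price exceeds the seller price by 20.2: (101 − 0.2Q) − (60 + 0.005Q) = 20.2 → Q' = 101.4634.
ΔQ = 200 − 101.4634 = 98.5366; the wedge equals the tax, 20.2.
Deadweight loss = ½ × 98.5366 × 20.2 = 995.22.

995.22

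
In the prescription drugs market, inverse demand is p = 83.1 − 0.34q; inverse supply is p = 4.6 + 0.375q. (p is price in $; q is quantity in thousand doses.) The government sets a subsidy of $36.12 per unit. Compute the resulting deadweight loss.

Competitive equilibrium: 83.1 − 0.34q = 4.6 + 0.375q → q* = 109.7902, p* = 45.7713.
The subsidy lowers effective supply by 36.12: p = 0.375q − 31.52.
New quantity: 83.1 − 0.34q = 0.375q − 31.52 → q' = 160.3077.
Overproduction Δq = 160.3077 − 109.7902 = 50.5175; wedge = subsidy = 36.12.
The triangle = ½ × 50.5175 × 36.12 = $912.35 thousand.

$912.35 thousand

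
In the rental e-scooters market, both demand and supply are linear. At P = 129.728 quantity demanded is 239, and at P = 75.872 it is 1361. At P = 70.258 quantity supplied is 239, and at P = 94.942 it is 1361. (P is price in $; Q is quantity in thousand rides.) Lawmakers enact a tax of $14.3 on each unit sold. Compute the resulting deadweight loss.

Demand slope = (75.872 − 129.728)/(1361 − 239) = −0.048, so P = 141.2 − 0.048Q.
Supply slope = (94.942 − 70.258)/(1361 − 239) = 0.022, so P = 65 + 0.022Q.
Competitive equilibrium: 141.2 − 0.048Q = 65 + 0.022Q → Q* = 1088.5714, P* = 88.9486.
With the tax, the buyer price exceeds the seller price by 14.3: (141.2 − 0.048Q) − (65 + 0.022Q) = 14.3 → Q' = 884.2857.
ΔQ = 1088.5714 − 884.2857 = 204.2857; the wedge equals the tax, 14.3.
The triangle = ½ × 204.2857 × 14.3 = $1460.64 thousand.

$1460.64 thousand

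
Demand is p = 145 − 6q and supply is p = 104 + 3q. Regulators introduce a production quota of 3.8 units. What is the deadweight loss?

Competitive equilibrium: 145 − 6q = 104 + 3q → q* = 4.5556, p* = 117.6667.
At q = 3.8: demand price = 145 − 6·3.8 = 122.2; supply price = 104 + 3·3.8 = 115.4.
Δq = 4.5556 − 3.8 = 0.7556; wedge = 122.2 − 115.4 = 6.8.
Deadweight loss = ½ × 0.7556 × 6.8 = 2.57.

2.57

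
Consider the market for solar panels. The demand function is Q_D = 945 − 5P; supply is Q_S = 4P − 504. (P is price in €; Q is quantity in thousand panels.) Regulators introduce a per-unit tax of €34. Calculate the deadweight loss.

In inverse form: demand P = 189 − 0.2Q, supply P = 126 + 0.25Q.
Competitive equilibrium: 189 − 0.2Q = 126 + 0.25Q → Q* = 140, P* = 161.
With the tax, the buyer price exceeds the seller price by 34: (189 − 0.2Q) − (126 + 0.25Q) = 34 → Q' = 64.44444.
ΔQ = 140 − 64.44444 = 75.55556; the wedge equals the tax, 34.
DWL = ½ × 75.55556 × 34 = €1284.44 thousand.

€1284.44 thousand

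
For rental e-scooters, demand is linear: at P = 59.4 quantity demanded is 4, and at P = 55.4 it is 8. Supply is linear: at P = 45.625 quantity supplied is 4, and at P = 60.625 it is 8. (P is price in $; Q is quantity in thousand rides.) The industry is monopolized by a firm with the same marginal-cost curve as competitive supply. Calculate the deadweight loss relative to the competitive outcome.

$3.42 thousand

Demand slope = (55.4 − 59.4)/(8 − 4) = −1, so P = 63.4 − Q.
Supply slope = (60.625 − 45.625)/(8 − 4) = 3.75, so P = 30.625 + 3.75Q.
Competitive equilibrium: 63.4 − Q = 30.625 + 3.75Q → Q* = 6.9, P* = 56.5.
Marginal revenue: MR = 63.4 − 2Q. Set MR = MC: 63.4 − 2Q = 30.625 + 3.75Q → Q_m = 5.7.
Price P_m = 63.4 − 1·5.7 = 57.7; MC(Q_m) = 30.625 + 3.75·5.7 = 52.
Competitive Q* = 6.9, so ΔQ = 1.2; wedge = 57.7 − 52 = 5.7.
DWL = ½ × 1.2 × 5.7 = $3.42 thousand.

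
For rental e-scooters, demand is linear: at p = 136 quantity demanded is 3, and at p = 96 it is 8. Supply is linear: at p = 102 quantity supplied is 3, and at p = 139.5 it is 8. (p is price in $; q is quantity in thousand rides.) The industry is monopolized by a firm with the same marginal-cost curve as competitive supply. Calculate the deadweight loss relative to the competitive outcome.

Demand slope = (96 − 136)/(8 − 3) = −8, so p = 160 − 8q.
Supply slope = (139.5 − 102)/(8 − 3) = 7.5, so p = 79.5 + 7.5q.
Competitive equilibrium: 160 − 8q = 79.5 + 7.5q → q* = 5.1935, p* = 118.4516.
Marginal revenue: MR = 160 − 16q. Set MR = MC: 160 − 16q = 79.5 + 7.5q → q_m = 3.4255.
Price p_m = 160 − 8·3.4255 = 132.596; MC(q_m) = 79.5 + 7.5·3.4255 = 105.1913.
Competitive q* = 5.1935, so Δq = 1.768; wedge = 132.596 − 105.1913 = 27.4047.
The triangle = ½ × 1.768 × 27.4047 = $24.23 thousand.

$24.23 thousand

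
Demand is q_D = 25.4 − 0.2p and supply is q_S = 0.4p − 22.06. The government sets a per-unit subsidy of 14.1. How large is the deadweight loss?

In inverse form: demand p = 127 − 5q, supply p = 55.15 + 2.5q.
Competitive equilibrium: 127 − 5q = 55.15 + 2.5q → q* = 9.58, p* = 79.1.
The subsidy lowers effective supply by 14.1: p = 41.05 + 2.5q.
New quantity: 127 − 5q = 41.05 + 2.5q → q' = 11.46.
Overproduction Δq = 11.46 − 9.58 = 1.88; wedge = subsidy = 14.1.
Welfare loss = ½ × 1.88 × 14.1 = 13.254.

13.254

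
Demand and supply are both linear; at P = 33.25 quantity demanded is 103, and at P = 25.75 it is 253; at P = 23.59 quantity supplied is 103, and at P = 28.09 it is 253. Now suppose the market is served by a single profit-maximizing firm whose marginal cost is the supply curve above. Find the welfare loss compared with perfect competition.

Demand slope = (25.75 − 33.25)/(253 − 103) = −0.05, so P = 38.4 − 0.05Q.
Supply slope = (28.09 − 23.59)/(253 − 103) = 0.03, so P = 20.5 + 0.03Q.
Competitive equilibrium: 38.4 − 0.05Q = 20.5 + 0.03Q → Q* = 223.75, P* = 27.2125.
Marginal revenue: MR = 38.4 − 0.1Q. Set MR = MC: 38.4 − 0.1Q = 20.5 + 0.03Q → Q_m = 137.6923.
Price P_m = 38.4 − 0.05·137.6923 = 31.5154; MC(Q_m) = 20.5 + 0.03·137.6923 = 24.6308.
Competitive Q* = 223.75, so ΔQ = 86.0577; wedge = 31.5154 − 24.6308 = 6.8846.
The triangle = ½ × 86.0577 × 6.8846 = 296.24.

296.24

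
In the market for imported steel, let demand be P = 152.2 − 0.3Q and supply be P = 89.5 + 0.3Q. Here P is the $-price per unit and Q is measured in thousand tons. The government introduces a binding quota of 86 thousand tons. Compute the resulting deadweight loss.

$102.675 thousand

Competitive equilibrium: 152.2 − 0.3Q = 89.5 + 0.3Q → Q* = 104.5, P* = 120.85.
At Q = 86: demand price = 152.2 − 0.3·86 = 126.4; supply price = 89.5 + 0.3·86 = 115.3.
ΔQ = 104.5 − 86 = 18.5; wedge = 126.4 − 115.3 = 11.1.
Welfare loss = ½ × 18.5 × 11.1 = $102.675 thousand.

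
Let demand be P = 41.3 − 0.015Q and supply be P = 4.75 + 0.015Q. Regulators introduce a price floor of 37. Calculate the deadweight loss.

13020.04

Competitive equilibrium: 41.3 − 0.015Q = 4.75 + 0.015Q → Q* = 1218.3333, P* = 23.025.
At the floor P = 37, quantity demanded = (41.3 − 37)/0.015 = 286.6667.
Sellers' marginal cost at Q' = 286.6667: 4.75 + 0.015·286.6667 = 9.05.
ΔQ = 1218.3333 − 286.6667 = 931.6666; wedge = 37 − 9.05 = 27.95.
Welfare loss = ½ × 931.6666 × 27.95 = 13020.04.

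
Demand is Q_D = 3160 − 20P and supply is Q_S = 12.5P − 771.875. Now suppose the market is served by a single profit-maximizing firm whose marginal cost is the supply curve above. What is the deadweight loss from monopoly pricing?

2749.31

In inverse form: demand P = 158 − 0.05Q, supply P = 61.75 + 0.08Q.
Competitive equilibrium: 158 − 0.05Q = 61.75 + 0.08Q → Q* = 740.3846, P* = 120.9808.
Marginal revenue: MR = 158 − 0.1Q. Set MR = MC: 158 − 0.1Q = 61.75 + 0.08Q → Q_m = 534.7222.
Price P_m = 158 − 0.05·534.7222 = 131.2639; MC(Q_m) = 61.75 + 0.08·534.7222 = 104.5278.
Competitive Q* = 740.3846, so ΔQ = 205.6624; wedge = 131.2639 − 104.5278 = 26.7361.
Deadweight loss = ½ × 205.6624 × 26.7361 = 2749.31.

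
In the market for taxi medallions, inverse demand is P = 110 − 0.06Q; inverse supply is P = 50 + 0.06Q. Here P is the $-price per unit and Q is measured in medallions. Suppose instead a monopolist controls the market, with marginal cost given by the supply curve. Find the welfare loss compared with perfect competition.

Competitive equilibrium: 110 − 0.06Q = 50 + 0.06Q → Q* = 500, P* = 80.
Marginal revenue: MR = 110 − 0.12Q. Set MR = MC: 110 − 0.12Q = 50 + 0.06Q → Q_m = 333.3333.
Price P_m = 110 − 0.06·333.3333 = 90; MC(Q_m) = 50 + 0.06·333.3333 = 70.
Competitive Q* = 500, so ΔQ = 166.6667; wedge = 90 − 70 = 20.
Welfare loss = ½ × 166.6667 × 20 = $1666.67.

$1666.67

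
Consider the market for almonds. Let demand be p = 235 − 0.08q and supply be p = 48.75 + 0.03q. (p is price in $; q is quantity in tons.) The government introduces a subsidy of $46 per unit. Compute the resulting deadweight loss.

$9618.18

Competitive equilibrium: 235 − 0.08q = 48.75 + 0.03q → q* = 1693.1818, p* = 99.5455.
The subsidy lowers effective supply by 46: p = 2.75 + 0.03q.
New quantity: 235 − 0.08q = 2.75 + 0.03q → q' = 2111.3636.
Overproduction Δq = 2111.3636 − 1693.1818 = 418.1818; wedge = subsidy = 46.
Deadweight loss = ½ × 418.1818 × 46 = $9618.18.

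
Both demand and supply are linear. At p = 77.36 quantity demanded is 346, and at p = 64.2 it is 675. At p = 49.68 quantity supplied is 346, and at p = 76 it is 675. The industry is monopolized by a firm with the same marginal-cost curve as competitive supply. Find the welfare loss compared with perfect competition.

Demand slope = (64.2 − 77.36)/(675 − 346) = −0.04, so p = 91.2 − 0.04q.
Supply slope = (76 − 49.68)/(675 − 346) = 0.08, so p = 22 + 0.08q.
Competitive equilibrium: 91.2 − 0.04q = 22 + 0.08q → q* = 576.6667, p* = 68.1333.
Marginal revenue: MR = 91.2 − 0.08q. Set MR = MC: 91.2 − 0.08q = 22 + 0.08q → q_m = 432.5.
Price p_m = 91.2 − 0.04·432.5 = 73.9; MC(q_m) = 22 + 0.08·432.5 = 56.6.
Competitive q* = 576.6667, so Δq = 144.1667; wedge = 73.9 − 56.6 = 17.3.
The triangle = ½ × 144.1667 × 17.3 = 1247.04.

1247.04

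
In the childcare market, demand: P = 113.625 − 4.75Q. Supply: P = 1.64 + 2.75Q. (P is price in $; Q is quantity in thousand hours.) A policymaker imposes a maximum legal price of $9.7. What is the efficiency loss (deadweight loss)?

$540.04 thousand

Competitive equilibrium: 113.625 − 4.75Q = 1.64 + 2.75Q → Q* = 14.9313, P* = 42.7012.
At the ceiling P = 9.7, quantity supplied = (9.7 − 1.64)/2.75 = 2.9309.
Willingness to pay at Q' = 2.9309: 113.625 − 4.75·2.9309 = 99.7032.
ΔQ = 14.9313 − 2.9309 = 12.0004; wedge = 99.7032 − 9.7 = 90.0032.
Deadweight loss = ½ × 12.0004 × 90.0032 = $540.04 thousand.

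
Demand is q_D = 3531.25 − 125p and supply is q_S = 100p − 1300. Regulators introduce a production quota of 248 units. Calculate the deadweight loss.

In inverse form: demand p = 28.25 − 0.008q, supply p = 13 + 0.01q.
Competitive equilibrium: 28.25 − 0.008q = 13 + 0.01q → q* = 847.2222, p* = 21.4722.
At q = 248: demand price = 28.25 − 0.008·248 = 26.266; supply price = 13 + 0.01·248 = 15.48.
Δq = 847.2222 − 248 = 599.2222; wedge = 26.266 − 15.48 = 10.786.
Deadweight loss = ½ × 599.2222 × 10.786 = 3231.61.

3231.61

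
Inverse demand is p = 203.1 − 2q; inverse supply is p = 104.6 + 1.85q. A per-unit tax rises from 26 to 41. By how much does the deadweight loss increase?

Competitive equilibrium: 203.1 − 2q = 104.6 + 1.85q → q* = 25.5844, p* = 151.9312.
For a per-unit tax t: Δq = t/3.85, so DWL = ½·t·(t/3.85) = t²/7.7.
At t = 26: DWL = 87.792. At t = 41: DWL = 218.312.
Increase = 218.312 − 87.792 = 130.52.

130.52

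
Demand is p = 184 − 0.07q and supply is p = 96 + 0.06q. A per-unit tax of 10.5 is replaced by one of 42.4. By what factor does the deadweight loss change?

16.306

Competitive equilibrium: 184 − 0.07q = 96 + 0.06q → q* = 676.9231, p* = 136.6154.
For a per-unit tax t: Δq = t/0.13, so DWL = ½·t·(t/0.13) = t²/0.26.
At t = 10.5: DWL = 424.038. At t = 42.4: DWL = 6914.462.
Ratio = (42.4/10.5)² = 16.306.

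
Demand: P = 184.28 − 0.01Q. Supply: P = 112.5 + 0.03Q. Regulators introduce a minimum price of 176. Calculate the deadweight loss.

18682.445

Competitive equilibrium: 184.28 − 0.01Q = 112.5 + 0.03Q → Q* = 1794.5, P* = 166.335.
At the floor P = 176, quantity demanded = (184.28 − 176)/0.01 = 828.
Sellers' marginal cost at Q' = 828: 112.5 + 0.03·828 = 137.34.
ΔQ = 1794.5 − 828 = 966.5; wedge = 176 − 137.34 = 38.66.
The triangle = ½ × 966.5 × 38.66 = 18682.445.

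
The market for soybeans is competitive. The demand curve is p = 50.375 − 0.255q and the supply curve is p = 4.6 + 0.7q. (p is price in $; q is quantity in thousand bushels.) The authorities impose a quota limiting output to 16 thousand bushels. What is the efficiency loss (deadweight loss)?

$486.88 thousand

Competitive equilibrium: 50.375 − 0.255q = 4.6 + 0.7q → q* = 47.9319, p* = 38.1524.
At q = 16: demand price = 50.375 − 0.255·16 = 46.295; supply price = 4.6 + 0.7·16 = 15.8.
Δq = 47.9319 − 16 = 31.9319; wedge = 46.295 − 15.8 = 30.495.
Welfare loss = ½ × 31.9319 × 30.495 = $486.88 thousand.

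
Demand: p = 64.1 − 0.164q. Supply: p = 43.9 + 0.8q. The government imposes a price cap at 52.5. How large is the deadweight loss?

50.19

Competitive equilibrium: 64.1 − 0.164q = 43.9 + 0.8q → q* = 20.9544, p* = 60.6635.
At the ceiling p = 52.5, quantity supplied = (52.5 − 43.9)/0.8 = 10.75.
Willingness to pay at q' = 10.75: 64.1 − 0.164·10.75 = 62.337.
Δq = 20.9544 − 10.75 = 10.2044; wedge = 62.337 − 52.5 = 9.837.
Deadweight loss = ½ × 10.2044 × 9.837 = 50.19.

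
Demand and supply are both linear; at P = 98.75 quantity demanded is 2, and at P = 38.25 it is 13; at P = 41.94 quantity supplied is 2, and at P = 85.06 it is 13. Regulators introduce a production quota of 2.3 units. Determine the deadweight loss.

Demand slope = (38.25 − 98.75)/(13 − 2) = −5.5, so P = 109.75 − 5.5Q.
Supply slope = (85.06 − 41.94)/(13 − 2) = 3.92, so P = 34.1 + 3.92Q.
Competitive equilibrium: 109.75 − 5.5Q = 34.1 + 3.92Q → Q* = 8.0308, P* = 65.5807.
At Q = 2.3: demand price = 109.75 − 5.5·2.3 = 97.1; supply price = 34.1 + 3.92·2.3 = 43.116.
ΔQ = 8.0308 − 2.3 = 5.7308; wedge = 97.1 − 43.116 = 53.984.
Deadweight loss = ½ × 5.7308 × 53.984 = 154.69.

154.69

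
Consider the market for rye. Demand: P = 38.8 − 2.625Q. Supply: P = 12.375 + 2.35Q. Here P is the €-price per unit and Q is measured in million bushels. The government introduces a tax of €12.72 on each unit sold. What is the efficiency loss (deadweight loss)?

€16.26 million

Competitive equilibrium: 38.8 − 2.625Q = 12.375 + 2.35Q → Q* = 5.3116, P* = 24.8572.
With the tax, the buyer price exceeds the seller price by 12.72: (38.8 − 2.625Q) − (12.375 + 2.35Q) = 12.72 → Q' = 2.7548.
ΔQ = 5.3116 − 2.7548 = 2.5568; the wedge equals the tax, 12.72.
The triangle = ½ × 2.5568 × 12.72 = €16.26 million.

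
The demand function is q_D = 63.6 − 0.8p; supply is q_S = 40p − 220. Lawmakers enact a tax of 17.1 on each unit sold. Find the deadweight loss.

114.67

In inverse form: demand p = 79.5 − 1.25q, supply p = 5.5 + 0.025q.
Competitive equilibrium: 79.5 − 1.25q = 5.5 + 0.025q → q* = 58.0392, p* = 6.951.
With the tax, the buyer price exceeds the seller price by 17.1: (79.5 − 1.25q) − (5.5 + 0.025q) = 17.1 → q' = 44.6275.
Δq = 58.0392 − 44.6275 = 13.4117; the wedge equals the tax, 17.1.
The triangle = ½ × 13.4117 × 17.1 = 114.67.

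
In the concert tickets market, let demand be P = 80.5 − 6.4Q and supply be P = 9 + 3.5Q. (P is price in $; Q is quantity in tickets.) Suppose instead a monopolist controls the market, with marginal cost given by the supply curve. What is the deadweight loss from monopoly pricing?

Competitive equilibrium: 80.5 − 6.4Q = 9 + 3.5Q → Q* = 7.2222, P* = 34.2778.
Marginal revenue: MR = 80.5 − 12.8Q. Set MR = MC: 80.5 − 12.8Q = 9 + 3.5Q → Q_m = 4.3865.
Price P_m = 80.5 − 6.4·4.3865 = 52.4264; MC(Q_m) = 9 + 3.5·4.3865 = 24.3528.
Competitive Q* = 7.2222, so ΔQ = 2.8357; wedge = 52.4264 − 24.3528 = 28.0736.
The triangle = ½ × 2.8357 × 28.0736 = $39.80.

$39.80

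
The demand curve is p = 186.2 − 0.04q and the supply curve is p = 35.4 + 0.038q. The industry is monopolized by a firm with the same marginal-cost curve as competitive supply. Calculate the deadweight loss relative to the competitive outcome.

16750.74

Competitive equilibrium: 186.2 − 0.04q = 35.4 + 0.038q → q* = 1933.33333, p* = 108.86667.
Marginal revenue: MR = 186.2 − 0.08q. Set MR = MC: 186.2 − 0.08q = 35.4 + 0.038q → q_m = 1277.9661.
Price p_m = 186.2 − 0.04·1277.9661 = 135.08136; MC(q_m) = 35.4 + 0.038·1277.9661 = 83.96271.
Competitive q* = 1933.33333, so Δq = 655.36723; wedge = 135.08136 − 83.96271 = 51.11865.
Deadweight loss = ½ × 655.36723 × 51.11865 = 16750.74.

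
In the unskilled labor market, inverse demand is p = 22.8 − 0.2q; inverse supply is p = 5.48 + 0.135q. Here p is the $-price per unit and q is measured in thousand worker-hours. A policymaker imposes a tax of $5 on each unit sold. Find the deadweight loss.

$37.31 thousand

Competitive equilibrium: 22.8 − 0.2q = 5.48 + 0.135q → q* = 51.7015, p* = 12.4597.
With the tax, the buyer price exceeds the seller price by 5: (22.8 − 0.2q) − (5.48 + 0.135q) = 5 → q' = 36.7761.
Δq = 51.7015 − 36.7761 = 14.9254; the wedge equals the tax, 5.
DWL = ½ × 14.9254 × 5 = $37.31 thousand.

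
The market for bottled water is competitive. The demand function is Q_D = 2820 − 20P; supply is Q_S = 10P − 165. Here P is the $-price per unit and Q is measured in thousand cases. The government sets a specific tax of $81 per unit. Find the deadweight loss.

In inverse form: demand P = 141 − 0.05Q, supply P = 16.5 + 0.1Q.
Competitive equilibrium: 141 − 0.05Q = 16.5 + 0.1Q → Q* = 830, P* = 99.5.
With the tax, the buyer price exceeds the seller price by 81: (141 − 0.05Q) − (16.5 + 0.1Q) = 81 → Q' = 290.
ΔQ = 830 − 290 = 540; the wedge equals the tax, 81.
The triangle = ½ × 540 × 81 = $21870 thousand.

$21870 thousand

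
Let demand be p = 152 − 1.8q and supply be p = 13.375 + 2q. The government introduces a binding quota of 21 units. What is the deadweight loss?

Competitive equilibrium: 152 − 1.8q = 13.375 + 2q → q* = 36.4803, p* = 86.3355.
At q = 21: demand price = 152 − 1.8·21 = 114.2; supply price = 13.375 + 2·21 = 55.375.
Δq = 36.4803 − 21 = 15.4803; wedge = 114.2 − 55.375 = 58.825.
Deadweight loss = ½ × 15.4803 × 58.825 = 455.31.

455.31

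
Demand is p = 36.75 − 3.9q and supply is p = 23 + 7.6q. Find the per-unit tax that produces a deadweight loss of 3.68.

9.2

Competitive equilibrium: 36.75 − 3.9q = 23 + 7.6q → q* = 1.1957, p* = 32.087.
A tax t gives Δq = t/11.5 and wedge t, so DWL = t²/23.
t²/23 = 3.68 → t² = 84.64 → t = 9.2.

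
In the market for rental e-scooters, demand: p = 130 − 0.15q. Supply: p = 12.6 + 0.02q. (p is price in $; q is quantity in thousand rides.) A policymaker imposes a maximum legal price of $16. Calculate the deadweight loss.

$23036.03 thousand

Competitive equilibrium: 130 − 0.15q = 12.6 + 0.02q → q* = 690.5882, p* = 26.4118.
At the ceiling p = 16, quantity supplied = (16 − 12.6)/0.02 = 170.
Willingness to pay at q' = 170: 130 − 0.15·170 = 104.5.
Δq = 690.5882 − 170 = 520.5882; wedge = 104.5 − 16 = 88.5.
The triangle = ½ × 520.5882 × 88.5 = $23036.03 thousand.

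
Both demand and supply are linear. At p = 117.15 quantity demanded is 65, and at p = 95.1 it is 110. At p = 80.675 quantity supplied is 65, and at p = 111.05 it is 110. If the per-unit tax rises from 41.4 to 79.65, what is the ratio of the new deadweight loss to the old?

3.701

Demand slope = (95.1 − 117.15)/(110 − 65) = −0.49, so p = 149 − 0.49q.
Supply slope = (111.05 − 80.675)/(110 − 65) = 0.675, so p = 36.8 + 0.675q.
Competitive equilibrium: 149 − 0.49q = 36.8 + 0.675q → q* = 96.309, p* = 101.8086.
For a per-unit tax t: Δq = t/1.165, so DWL = ½·t·(t/1.165) = t²/2.33.
At t = 41.4: DWL = 735.605. At t = 79.65: DWL = 2722.799.
Ratio = (79.65/41.4)² = 3.701.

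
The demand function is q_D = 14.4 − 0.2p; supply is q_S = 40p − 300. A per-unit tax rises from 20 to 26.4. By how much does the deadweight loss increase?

29.55

In inverse form: demand p = 72 − 5q, supply p = 7.5 + 0.025q.
Competitive equilibrium: 72 − 5q = 7.5 + 0.025q → q* = 12.8358, p* = 7.8209.
For a per-unit tax t: Δq = t/5.025, so DWL = ½·t·(t/5.025) = t²/10.05.
At t = 20: DWL = 39.801. At t = 26.4: DWL = 69.349.
Increase = 69.349 − 39.801 = 29.55.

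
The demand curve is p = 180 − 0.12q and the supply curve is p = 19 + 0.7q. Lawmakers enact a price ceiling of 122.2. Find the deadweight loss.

Competitive equilibrium: 180 − 0.12q = 19 + 0.7q → q* = 196.3415, p* = 156.439.
At the ceiling p = 122.2, quantity supplied = (122.2 − 19)/0.7 = 147.4286.
Willingness to pay at q' = 147.4286: 180 − 0.12·147.4286 = 162.3086.
Δq = 196.3415 − 147.4286 = 48.9129; wedge = 162.3086 − 122.2 = 40.1086.
The triangle = ½ × 48.9129 × 40.1086 = 980.91.

980.91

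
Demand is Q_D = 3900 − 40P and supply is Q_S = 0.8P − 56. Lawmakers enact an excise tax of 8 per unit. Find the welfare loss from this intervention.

25.10

In inverse form: demand P = 97.5 − 0.025Q, supply P = 70 + 1.25Q.
Competitive equilibrium: 97.5 − 0.025Q = 70 + 1.25Q → Q* = 21.5686, P* = 96.9608.
With the tax, the buyer price exceeds the seller price by 8: (97.5 − 0.025Q) − (70 + 1.25Q) = 8 → Q' = 15.2941.
ΔQ = 21.5686 − 15.2941 = 6.2745; the wedge equals the tax, 8.
Welfare loss = ½ × 6.2745 × 8 = 25.10.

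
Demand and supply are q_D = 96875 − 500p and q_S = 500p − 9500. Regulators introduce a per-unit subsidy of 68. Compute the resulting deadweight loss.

In inverse form: demand p = 193.75 − 0.002q, supply p = 19 + 0.002q.
Competitive equilibrium: 193.75 − 0.002q = 19 + 0.002q → q* = 43687.5, p* = 106.375.
The subsidy lowers effective supply by 68: p = 0.002q − 49.
New quantity: 193.75 − 0.002q = 0.002q − 49 → q' = 60687.5.
Overproduction Δq = 60687.5 − 43687.5 = 17000; wedge = subsidy = 68.
Deadweight loss = ½ × 17000 × 68 = 578000.

578000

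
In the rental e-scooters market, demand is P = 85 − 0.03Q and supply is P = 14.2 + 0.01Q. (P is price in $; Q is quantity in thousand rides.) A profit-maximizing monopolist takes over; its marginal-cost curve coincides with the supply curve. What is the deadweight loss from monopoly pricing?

Competitive equilibrium: 85 − 0.03Q = 14.2 + 0.01Q → Q* = 1770, P* = 31.9.
Marginal revenue: MR = 85 − 0.06Q. Set MR = MC: 85 − 0.06Q = 14.2 + 0.01Q → Q_m = 1011.42857.
Price P_m = 85 − 0.03·1011.42857 = 54.65714; MC(Q_m) = 14.2 + 0.01·1011.42857 = 24.31429.
Competitive Q* = 1770, so ΔQ = 758.57143; wedge = 54.65714 − 24.31429 = 30.34285.
Deadweight loss = ½ × 758.57143 × 30.34285 = $11508.61 thousand.

$11508.61 thousand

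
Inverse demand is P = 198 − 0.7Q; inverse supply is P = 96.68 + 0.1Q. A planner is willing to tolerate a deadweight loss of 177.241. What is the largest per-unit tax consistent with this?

16.84

Competitive equilibrium: 198 − 0.7Q = 96.68 + 0.1Q → Q* = 126.65, P* = 109.345.
A tax t gives ΔQ = t/0.8 and wedge t, so DWL = t²/1.6.
t²/1.6 = 177.241 → t² = 283.5856 → t = 16.84.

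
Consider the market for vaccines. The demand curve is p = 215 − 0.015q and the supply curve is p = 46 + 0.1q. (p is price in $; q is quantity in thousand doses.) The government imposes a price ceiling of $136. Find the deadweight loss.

Competitive equilibrium: 215 − 0.015q = 46 + 0.1q → q* = 1469.5652, p* = 192.9565.
At the ceiling p = 136, quantity supplied = (136 − 46)/0.1 = 900.
Willingness to pay at q' = 900: 215 − 0.015·900 = 201.5.
Δq = 1469.5652 − 900 = 569.5652; wedge = 201.5 − 136 = 65.5.
DWL = ½ × 569.5652 × 65.5 = $18653.26 thousand.

$18653.26 thousand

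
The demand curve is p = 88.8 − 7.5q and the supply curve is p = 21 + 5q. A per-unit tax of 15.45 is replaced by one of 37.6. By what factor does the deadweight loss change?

5.923

Competitive equilibrium: 88.8 − 7.5q = 21 + 5q → q* = 5.424, p* = 48.12.
For a per-unit tax t: Δq = t/12.5, so DWL = ½·t·(t/12.5) = t²/25.
At t = 15.45: DWL = 9.5481. At t = 37.6: DWL = 56.5504.
Ratio = (37.6/15.45)² = 5.923.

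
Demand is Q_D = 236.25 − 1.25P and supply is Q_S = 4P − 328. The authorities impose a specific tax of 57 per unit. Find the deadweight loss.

In inverse form: demand P = 189 − 0.8Q, supply P = 82 + 0.25Q.
Competitive equilibrium: 189 − 0.8Q = 82 + 0.25Q → Q* = 101.90476, P* = 107.47619.
With the tax, the buyer price exceeds the seller price by 57: (189 − 0.8Q) − (82 + 0.25Q) = 57 → Q' = 47.61905.
ΔQ = 101.90476 − 47.61905 = 54.28571; the wedge equals the tax, 57.
The triangle = ½ × 54.28571 × 57 = 1547.14.

1547.14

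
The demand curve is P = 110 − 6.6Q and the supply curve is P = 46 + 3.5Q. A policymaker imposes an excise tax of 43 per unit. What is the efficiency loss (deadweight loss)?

Competitive equilibrium: 110 − 6.6Q = 46 + 3.5Q → Q* = 6.3366, P* = 68.1782.
With the tax, the buyer price exceeds the seller price by 43: (110 − 6.6Q) − (46 + 3.5Q) = 43 → Q' = 2.0792.
ΔQ = 6.3366 − 2.0792 = 4.2574; the wedge equals the tax, 43.
Deadweight loss = ½ × 4.2574 × 43 = 91.53.

91.53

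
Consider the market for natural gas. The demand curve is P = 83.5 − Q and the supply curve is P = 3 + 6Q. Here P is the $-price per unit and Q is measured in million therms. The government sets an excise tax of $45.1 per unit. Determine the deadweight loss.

Competitive equilibrium: 83.5 − Q = 3 + 6Q → Q* = 11.5, P* = 72.
With the tax, the buyer price exceeds the seller price by 45.1: (83.5 − Q) − (3 + 6Q) = 45.1 → Q' = 5.0571.
ΔQ = 11.5 − 5.0571 = 6.4429; the wedge equals the tax, 45.1.
Deadweight loss = ½ × 6.4429 × 45.1 = $145.29 million.

$145.29 million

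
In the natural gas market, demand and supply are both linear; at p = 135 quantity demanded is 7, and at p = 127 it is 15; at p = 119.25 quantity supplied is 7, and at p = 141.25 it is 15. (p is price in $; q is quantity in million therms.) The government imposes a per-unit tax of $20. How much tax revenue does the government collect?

$117.33 million

Demand slope = (127 − 135)/(15 − 7) = −1, so p = 142 − q.
Supply slope = (141.25 − 119.25)/(15 − 7) = 2.75, so p = 100 + 2.75q.
Competitive equilibrium: 142 − q = 100 + 2.75q → q* = 11.2, p* = 130.8.
With the tax, the buyer price exceeds the seller price by 20: (142 − q) − (100 + 2.75q) = 20 → q' = 5.8667.
Tax revenue = 20 × 5.8667 = $117.33 million.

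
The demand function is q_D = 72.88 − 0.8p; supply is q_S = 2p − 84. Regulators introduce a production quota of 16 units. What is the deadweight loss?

127.20

In inverse form: demand p = 91.1 − 1.25q, supply p = 42 + 0.5q.
Competitive equilibrium: 91.1 − 1.25q = 42 + 0.5q → q* = 28.0571, p* = 56.0286.
At q = 16: demand price = 91.1 − 1.25·16 = 71.1; supply price = 42 + 0.5·16 = 50.
Δq = 28.0571 − 16 = 12.0571; wedge = 71.1 − 50 = 21.1.
Deadweight loss = ½ × 12.0571 × 21.1 = 127.20.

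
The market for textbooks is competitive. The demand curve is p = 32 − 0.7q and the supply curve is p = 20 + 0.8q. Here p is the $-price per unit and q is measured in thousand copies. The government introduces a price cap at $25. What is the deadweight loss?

Competitive equilibrium: 32 − 0.7q = 20 + 0.8q → q* = 8, p* = 26.4.
At the ceiling p = 25, quantity supplied = (25 − 20)/0.8 = 6.25.
Willingness to pay at q' = 6.25: 32 − 0.7·6.25 = 27.625.
Δq = 8 − 6.25 = 1.75; wedge = 27.625 − 25 = 2.625.
Deadweight loss = ½ × 1.75 × 2.625 = $2.30 thousand.

$2.30 thousand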